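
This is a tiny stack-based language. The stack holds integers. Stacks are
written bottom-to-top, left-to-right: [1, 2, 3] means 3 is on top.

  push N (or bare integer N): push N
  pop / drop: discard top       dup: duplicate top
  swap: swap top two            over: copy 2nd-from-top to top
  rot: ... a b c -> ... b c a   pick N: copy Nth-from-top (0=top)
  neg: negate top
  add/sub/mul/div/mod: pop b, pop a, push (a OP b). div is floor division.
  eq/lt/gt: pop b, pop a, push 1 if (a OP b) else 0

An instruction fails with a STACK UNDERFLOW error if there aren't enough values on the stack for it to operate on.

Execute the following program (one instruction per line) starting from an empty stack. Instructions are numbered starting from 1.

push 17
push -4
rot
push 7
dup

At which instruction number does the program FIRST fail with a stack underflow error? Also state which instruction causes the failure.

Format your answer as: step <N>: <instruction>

Answer: step 3: rot

Derivation:
Step 1 ('push 17'): stack = [17], depth = 1
Step 2 ('push -4'): stack = [17, -4], depth = 2
Step 3 ('rot'): needs 3 value(s) but depth is 2 — STACK UNDERFLOW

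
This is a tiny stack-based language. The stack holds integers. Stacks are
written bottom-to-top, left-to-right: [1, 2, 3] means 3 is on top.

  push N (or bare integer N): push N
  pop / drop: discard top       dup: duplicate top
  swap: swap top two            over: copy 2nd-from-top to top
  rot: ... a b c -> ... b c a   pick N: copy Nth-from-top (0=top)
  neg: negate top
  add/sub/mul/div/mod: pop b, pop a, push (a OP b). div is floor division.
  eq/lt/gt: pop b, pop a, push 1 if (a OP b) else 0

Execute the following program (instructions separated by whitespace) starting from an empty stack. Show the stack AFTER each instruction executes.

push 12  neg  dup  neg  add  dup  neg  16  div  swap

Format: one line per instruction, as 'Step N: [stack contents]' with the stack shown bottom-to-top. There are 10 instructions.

Step 1: [12]
Step 2: [-12]
Step 3: [-12, -12]
Step 4: [-12, 12]
Step 5: [0]
Step 6: [0, 0]
Step 7: [0, 0]
Step 8: [0, 0, 16]
Step 9: [0, 0]
Step 10: [0, 0]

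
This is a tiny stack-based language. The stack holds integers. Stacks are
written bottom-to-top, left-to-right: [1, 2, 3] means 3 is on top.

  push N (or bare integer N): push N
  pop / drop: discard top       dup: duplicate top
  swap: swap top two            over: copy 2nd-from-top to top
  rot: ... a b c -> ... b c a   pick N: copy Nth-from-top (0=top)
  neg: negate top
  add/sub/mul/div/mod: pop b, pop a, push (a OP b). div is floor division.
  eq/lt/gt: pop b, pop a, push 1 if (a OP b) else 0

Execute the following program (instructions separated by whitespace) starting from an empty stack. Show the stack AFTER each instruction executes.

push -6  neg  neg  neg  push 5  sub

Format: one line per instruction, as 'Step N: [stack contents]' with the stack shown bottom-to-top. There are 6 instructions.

Step 1: [-6]
Step 2: [6]
Step 3: [-6]
Step 4: [6]
Step 5: [6, 5]
Step 6: [1]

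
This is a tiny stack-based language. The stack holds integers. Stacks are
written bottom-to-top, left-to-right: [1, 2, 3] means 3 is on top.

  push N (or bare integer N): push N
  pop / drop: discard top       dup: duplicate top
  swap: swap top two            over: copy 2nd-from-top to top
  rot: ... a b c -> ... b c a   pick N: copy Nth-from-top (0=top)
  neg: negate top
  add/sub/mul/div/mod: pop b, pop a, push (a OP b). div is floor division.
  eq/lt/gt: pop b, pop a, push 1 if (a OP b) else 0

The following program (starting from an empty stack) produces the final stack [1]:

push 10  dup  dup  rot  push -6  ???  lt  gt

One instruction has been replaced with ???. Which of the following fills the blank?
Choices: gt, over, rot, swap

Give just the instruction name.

Answer: gt

Derivation:
Stack before ???: [10, 10, 10, -6]
Stack after ???:  [10, 10, 1]
Checking each choice:
  gt: MATCH
  over: produces [10, 10, 1]
  rot: produces [10, 1]
  swap: produces [10, 1]


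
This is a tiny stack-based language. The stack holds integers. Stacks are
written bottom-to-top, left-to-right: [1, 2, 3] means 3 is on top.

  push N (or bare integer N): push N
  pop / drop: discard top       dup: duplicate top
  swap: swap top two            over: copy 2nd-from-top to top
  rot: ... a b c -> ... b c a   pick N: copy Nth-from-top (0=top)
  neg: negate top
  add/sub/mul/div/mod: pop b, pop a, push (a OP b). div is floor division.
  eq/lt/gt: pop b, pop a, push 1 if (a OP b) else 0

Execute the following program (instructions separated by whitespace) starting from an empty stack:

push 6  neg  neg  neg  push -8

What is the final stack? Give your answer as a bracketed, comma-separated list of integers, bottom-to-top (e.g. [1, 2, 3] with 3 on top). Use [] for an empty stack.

Answer: [-6, -8]

Derivation:
After 'push 6': [6]
After 'neg': [-6]
After 'neg': [6]
After 'neg': [-6]
After 'push -8': [-6, -8]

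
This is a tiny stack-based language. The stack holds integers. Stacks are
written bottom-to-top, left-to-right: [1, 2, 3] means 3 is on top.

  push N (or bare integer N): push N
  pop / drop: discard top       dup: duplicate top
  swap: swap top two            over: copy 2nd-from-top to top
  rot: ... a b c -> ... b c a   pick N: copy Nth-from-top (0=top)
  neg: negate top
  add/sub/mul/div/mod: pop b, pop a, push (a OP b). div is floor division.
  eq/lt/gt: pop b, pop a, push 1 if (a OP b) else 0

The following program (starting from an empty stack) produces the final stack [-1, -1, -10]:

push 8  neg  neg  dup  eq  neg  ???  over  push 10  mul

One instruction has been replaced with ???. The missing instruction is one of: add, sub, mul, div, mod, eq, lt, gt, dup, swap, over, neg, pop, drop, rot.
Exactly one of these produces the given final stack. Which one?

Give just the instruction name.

Stack before ???: [-1]
Stack after ???:  [-1, -1]
The instruction that transforms [-1] -> [-1, -1] is: dup

Answer: dup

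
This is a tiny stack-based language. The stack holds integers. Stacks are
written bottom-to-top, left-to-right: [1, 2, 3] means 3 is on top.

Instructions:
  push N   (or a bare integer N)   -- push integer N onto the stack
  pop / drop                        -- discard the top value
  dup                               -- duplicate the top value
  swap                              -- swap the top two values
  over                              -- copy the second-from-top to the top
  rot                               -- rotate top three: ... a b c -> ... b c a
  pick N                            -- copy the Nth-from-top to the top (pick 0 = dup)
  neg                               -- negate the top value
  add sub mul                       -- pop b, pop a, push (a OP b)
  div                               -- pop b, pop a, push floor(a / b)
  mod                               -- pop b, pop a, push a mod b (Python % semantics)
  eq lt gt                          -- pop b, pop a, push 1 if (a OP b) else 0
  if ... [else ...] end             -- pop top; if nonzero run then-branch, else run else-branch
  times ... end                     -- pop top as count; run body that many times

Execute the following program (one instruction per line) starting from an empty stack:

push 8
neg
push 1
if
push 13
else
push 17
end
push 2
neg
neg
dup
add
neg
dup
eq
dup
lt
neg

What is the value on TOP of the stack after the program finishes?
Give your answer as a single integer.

Answer: 0

Derivation:
After 'push 8': [8]
After 'neg': [-8]
After 'push 1': [-8, 1]
After 'if': [-8]
After 'push 13': [-8, 13]
After 'push 2': [-8, 13, 2]
After 'neg': [-8, 13, -2]
After 'neg': [-8, 13, 2]
After 'dup': [-8, 13, 2, 2]
After 'add': [-8, 13, 4]
After 'neg': [-8, 13, -4]
After 'dup': [-8, 13, -4, -4]
After 'eq': [-8, 13, 1]
After 'dup': [-8, 13, 1, 1]
After 'lt': [-8, 13, 0]
After 'neg': [-8, 13, 0]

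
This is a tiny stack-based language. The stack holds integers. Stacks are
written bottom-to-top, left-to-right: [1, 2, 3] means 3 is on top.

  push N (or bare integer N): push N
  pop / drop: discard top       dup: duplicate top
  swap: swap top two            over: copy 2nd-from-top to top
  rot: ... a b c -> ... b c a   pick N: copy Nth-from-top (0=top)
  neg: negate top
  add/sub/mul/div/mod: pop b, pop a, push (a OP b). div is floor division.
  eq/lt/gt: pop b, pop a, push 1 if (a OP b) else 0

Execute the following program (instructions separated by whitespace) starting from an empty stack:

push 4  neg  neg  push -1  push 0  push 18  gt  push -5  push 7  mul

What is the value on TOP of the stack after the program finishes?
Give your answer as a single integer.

Answer: -35

Derivation:
After 'push 4': [4]
After 'neg': [-4]
After 'neg': [4]
After 'push -1': [4, -1]
After 'push 0': [4, -1, 0]
After 'push 18': [4, -1, 0, 18]
After 'gt': [4, -1, 0]
After 'push -5': [4, -1, 0, -5]
After 'push 7': [4, -1, 0, -5, 7]
After 'mul': [4, -1, 0, -35]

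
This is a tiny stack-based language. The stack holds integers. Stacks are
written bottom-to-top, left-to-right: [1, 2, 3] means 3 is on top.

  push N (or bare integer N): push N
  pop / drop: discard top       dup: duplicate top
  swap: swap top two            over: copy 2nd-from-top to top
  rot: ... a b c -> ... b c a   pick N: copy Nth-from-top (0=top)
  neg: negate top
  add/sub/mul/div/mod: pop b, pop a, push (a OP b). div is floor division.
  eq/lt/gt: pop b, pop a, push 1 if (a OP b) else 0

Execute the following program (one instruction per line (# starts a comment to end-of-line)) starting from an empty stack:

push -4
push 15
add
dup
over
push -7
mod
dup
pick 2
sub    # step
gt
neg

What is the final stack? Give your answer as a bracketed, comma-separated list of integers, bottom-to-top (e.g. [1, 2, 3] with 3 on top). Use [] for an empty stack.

Answer: [11, 11, -1]

Derivation:
After 'push -4': [-4]
After 'push 15': [-4, 15]
After 'add': [11]
After 'dup': [11, 11]
After 'over': [11, 11, 11]
After 'push -7': [11, 11, 11, -7]
After 'mod': [11, 11, -3]
After 'dup': [11, 11, -3, -3]
After 'pick 2': [11, 11, -3, -3, 11]
After 'sub': [11, 11, -3, -14]
After 'gt': [11, 11, 1]
After 'neg': [11, 11, -1]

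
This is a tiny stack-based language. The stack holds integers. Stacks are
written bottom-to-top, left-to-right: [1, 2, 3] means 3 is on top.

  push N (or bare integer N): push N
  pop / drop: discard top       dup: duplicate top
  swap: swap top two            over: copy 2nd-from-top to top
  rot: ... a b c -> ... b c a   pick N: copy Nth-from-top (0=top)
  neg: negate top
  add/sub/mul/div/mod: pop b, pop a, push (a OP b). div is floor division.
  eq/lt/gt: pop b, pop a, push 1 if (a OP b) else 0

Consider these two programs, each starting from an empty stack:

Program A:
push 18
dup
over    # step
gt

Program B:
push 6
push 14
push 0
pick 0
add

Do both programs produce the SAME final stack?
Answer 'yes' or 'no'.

Program A trace:
  After 'push 18': [18]
  After 'dup': [18, 18]
  After 'over': [18, 18, 18]
  After 'gt': [18, 0]
Program A final stack: [18, 0]

Program B trace:
  After 'push 6': [6]
  After 'push 14': [6, 14]
  After 'push 0': [6, 14, 0]
  After 'pick 0': [6, 14, 0, 0]
  After 'add': [6, 14, 0]
Program B final stack: [6, 14, 0]
Same: no

Answer: no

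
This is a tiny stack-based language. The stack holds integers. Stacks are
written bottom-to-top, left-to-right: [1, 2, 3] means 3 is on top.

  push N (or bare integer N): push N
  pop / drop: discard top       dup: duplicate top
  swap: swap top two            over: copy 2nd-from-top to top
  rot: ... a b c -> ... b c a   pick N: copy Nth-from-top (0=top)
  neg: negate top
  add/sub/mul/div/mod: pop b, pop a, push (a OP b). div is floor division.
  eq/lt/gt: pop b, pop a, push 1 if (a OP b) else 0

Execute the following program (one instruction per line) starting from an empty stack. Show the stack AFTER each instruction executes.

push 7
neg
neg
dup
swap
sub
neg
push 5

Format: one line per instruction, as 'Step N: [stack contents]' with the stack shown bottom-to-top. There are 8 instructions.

Step 1: [7]
Step 2: [-7]
Step 3: [7]
Step 4: [7, 7]
Step 5: [7, 7]
Step 6: [0]
Step 7: [0]
Step 8: [0, 5]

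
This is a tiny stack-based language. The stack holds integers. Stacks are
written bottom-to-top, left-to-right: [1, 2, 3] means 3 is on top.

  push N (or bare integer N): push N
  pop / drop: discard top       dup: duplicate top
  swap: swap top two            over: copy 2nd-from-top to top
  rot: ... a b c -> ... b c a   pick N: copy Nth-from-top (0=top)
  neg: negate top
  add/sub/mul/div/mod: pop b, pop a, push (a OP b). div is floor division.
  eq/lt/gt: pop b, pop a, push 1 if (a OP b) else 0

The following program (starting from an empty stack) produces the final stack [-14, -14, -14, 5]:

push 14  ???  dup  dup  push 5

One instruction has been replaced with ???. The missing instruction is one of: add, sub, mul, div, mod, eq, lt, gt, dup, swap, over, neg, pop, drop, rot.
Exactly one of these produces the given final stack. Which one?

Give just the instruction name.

Answer: neg

Derivation:
Stack before ???: [14]
Stack after ???:  [-14]
The instruction that transforms [14] -> [-14] is: neg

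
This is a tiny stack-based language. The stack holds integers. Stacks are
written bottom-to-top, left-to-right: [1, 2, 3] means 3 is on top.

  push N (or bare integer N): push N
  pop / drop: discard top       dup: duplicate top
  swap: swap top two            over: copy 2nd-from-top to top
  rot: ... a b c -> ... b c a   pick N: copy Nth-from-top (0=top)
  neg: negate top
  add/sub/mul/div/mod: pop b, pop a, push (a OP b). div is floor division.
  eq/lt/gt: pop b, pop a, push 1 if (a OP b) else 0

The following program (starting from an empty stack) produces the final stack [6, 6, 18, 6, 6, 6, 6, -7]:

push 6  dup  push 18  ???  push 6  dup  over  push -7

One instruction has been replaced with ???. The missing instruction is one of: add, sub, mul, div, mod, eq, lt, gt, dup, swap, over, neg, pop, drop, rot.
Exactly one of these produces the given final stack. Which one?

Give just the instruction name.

Stack before ???: [6, 6, 18]
Stack after ???:  [6, 6, 18, 6]
The instruction that transforms [6, 6, 18] -> [6, 6, 18, 6] is: over

Answer: over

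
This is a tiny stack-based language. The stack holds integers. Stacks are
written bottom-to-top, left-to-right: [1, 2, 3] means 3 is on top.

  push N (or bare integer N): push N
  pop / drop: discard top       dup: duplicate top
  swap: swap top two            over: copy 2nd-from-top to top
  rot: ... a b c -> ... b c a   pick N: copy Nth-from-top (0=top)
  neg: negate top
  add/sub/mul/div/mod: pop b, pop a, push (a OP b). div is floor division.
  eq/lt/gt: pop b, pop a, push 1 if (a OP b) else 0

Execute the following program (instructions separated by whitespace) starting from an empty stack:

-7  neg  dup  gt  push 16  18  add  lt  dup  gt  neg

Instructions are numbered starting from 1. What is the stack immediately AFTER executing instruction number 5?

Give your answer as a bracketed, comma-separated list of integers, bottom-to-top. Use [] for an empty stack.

Step 1 ('-7'): [-7]
Step 2 ('neg'): [7]
Step 3 ('dup'): [7, 7]
Step 4 ('gt'): [0]
Step 5 ('push 16'): [0, 16]

Answer: [0, 16]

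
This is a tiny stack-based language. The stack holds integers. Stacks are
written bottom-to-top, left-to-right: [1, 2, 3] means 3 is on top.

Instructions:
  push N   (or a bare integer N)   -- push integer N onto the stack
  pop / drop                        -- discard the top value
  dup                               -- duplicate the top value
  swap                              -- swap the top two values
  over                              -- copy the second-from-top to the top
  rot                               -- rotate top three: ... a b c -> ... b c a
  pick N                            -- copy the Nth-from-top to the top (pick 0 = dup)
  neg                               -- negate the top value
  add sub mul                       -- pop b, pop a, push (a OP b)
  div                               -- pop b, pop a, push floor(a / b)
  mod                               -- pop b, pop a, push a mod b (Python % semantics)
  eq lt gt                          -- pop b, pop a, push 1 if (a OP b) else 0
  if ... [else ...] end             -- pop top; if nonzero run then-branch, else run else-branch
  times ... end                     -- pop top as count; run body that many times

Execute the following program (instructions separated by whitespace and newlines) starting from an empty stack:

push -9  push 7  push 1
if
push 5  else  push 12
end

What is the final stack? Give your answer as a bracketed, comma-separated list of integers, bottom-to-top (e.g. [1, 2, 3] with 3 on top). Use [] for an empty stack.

After 'push -9': [-9]
After 'push 7': [-9, 7]
After 'push 1': [-9, 7, 1]
After 'if': [-9, 7]
After 'push 5': [-9, 7, 5]

Answer: [-9, 7, 5]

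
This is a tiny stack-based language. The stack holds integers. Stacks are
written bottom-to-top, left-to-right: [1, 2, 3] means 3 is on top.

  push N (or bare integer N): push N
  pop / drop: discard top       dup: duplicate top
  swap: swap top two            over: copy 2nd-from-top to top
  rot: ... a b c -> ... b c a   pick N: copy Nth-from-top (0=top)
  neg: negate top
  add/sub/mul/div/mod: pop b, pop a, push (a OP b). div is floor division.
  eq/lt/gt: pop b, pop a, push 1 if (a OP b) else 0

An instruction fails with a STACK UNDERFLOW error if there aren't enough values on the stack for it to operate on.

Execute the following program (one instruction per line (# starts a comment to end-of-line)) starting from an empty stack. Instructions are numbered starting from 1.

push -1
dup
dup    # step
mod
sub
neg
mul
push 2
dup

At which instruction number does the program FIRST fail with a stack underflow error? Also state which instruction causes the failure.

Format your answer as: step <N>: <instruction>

Answer: step 7: mul

Derivation:
Step 1 ('push -1'): stack = [-1], depth = 1
Step 2 ('dup'): stack = [-1, -1], depth = 2
Step 3 ('dup'): stack = [-1, -1, -1], depth = 3
Step 4 ('mod'): stack = [-1, 0], depth = 2
Step 5 ('sub'): stack = [-1], depth = 1
Step 6 ('neg'): stack = [1], depth = 1
Step 7 ('mul'): needs 2 value(s) but depth is 1 — STACK UNDERFLOW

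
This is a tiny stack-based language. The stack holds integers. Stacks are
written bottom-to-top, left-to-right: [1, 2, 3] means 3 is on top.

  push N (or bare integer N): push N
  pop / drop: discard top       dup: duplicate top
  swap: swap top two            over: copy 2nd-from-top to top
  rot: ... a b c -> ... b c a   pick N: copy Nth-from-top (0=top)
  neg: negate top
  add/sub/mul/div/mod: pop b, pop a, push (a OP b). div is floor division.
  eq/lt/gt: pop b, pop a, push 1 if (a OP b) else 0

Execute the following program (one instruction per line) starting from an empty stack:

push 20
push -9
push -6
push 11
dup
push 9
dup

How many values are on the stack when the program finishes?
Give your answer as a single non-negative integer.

After 'push 20': stack = [20] (depth 1)
After 'push -9': stack = [20, -9] (depth 2)
After 'push -6': stack = [20, -9, -6] (depth 3)
After 'push 11': stack = [20, -9, -6, 11] (depth 4)
After 'dup': stack = [20, -9, -6, 11, 11] (depth 5)
After 'push 9': stack = [20, -9, -6, 11, 11, 9] (depth 6)
After 'dup': stack = [20, -9, -6, 11, 11, 9, 9] (depth 7)

Answer: 7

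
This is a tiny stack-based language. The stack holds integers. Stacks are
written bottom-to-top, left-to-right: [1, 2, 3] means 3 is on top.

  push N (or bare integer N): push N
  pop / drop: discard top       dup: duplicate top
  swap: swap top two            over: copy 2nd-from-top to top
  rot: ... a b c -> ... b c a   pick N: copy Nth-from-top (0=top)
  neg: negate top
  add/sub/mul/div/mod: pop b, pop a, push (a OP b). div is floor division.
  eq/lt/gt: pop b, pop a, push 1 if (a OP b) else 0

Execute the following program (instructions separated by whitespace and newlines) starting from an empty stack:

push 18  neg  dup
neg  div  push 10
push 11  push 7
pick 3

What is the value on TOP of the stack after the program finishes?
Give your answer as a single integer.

Answer: -1

Derivation:
After 'push 18': [18]
After 'neg': [-18]
After 'dup': [-18, -18]
After 'neg': [-18, 18]
After 'div': [-1]
After 'push 10': [-1, 10]
After 'push 11': [-1, 10, 11]
After 'push 7': [-1, 10, 11, 7]
After 'pick 3': [-1, 10, 11, 7, -1]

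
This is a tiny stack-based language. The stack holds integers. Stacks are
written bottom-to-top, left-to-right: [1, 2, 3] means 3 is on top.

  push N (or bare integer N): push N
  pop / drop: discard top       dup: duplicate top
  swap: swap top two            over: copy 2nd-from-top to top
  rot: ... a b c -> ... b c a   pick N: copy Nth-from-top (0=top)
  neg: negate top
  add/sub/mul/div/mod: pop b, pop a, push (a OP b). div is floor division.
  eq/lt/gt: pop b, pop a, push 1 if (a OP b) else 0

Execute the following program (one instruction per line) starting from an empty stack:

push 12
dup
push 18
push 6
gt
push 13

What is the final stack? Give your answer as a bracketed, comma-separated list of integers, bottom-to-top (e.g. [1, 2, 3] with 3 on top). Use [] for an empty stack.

After 'push 12': [12]
After 'dup': [12, 12]
After 'push 18': [12, 12, 18]
After 'push 6': [12, 12, 18, 6]
After 'gt': [12, 12, 1]
After 'push 13': [12, 12, 1, 13]

Answer: [12, 12, 1, 13]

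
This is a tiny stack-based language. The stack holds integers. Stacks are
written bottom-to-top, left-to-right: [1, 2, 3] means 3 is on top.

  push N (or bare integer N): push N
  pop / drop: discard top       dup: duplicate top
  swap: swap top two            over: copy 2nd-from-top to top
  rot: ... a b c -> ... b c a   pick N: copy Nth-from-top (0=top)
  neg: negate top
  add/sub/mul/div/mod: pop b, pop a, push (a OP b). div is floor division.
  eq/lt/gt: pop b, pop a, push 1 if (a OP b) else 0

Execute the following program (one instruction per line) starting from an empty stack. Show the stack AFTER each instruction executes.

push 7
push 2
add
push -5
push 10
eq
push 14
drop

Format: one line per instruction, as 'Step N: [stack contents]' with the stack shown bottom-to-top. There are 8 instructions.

Step 1: [7]
Step 2: [7, 2]
Step 3: [9]
Step 4: [9, -5]
Step 5: [9, -5, 10]
Step 6: [9, 0]
Step 7: [9, 0, 14]
Step 8: [9, 0]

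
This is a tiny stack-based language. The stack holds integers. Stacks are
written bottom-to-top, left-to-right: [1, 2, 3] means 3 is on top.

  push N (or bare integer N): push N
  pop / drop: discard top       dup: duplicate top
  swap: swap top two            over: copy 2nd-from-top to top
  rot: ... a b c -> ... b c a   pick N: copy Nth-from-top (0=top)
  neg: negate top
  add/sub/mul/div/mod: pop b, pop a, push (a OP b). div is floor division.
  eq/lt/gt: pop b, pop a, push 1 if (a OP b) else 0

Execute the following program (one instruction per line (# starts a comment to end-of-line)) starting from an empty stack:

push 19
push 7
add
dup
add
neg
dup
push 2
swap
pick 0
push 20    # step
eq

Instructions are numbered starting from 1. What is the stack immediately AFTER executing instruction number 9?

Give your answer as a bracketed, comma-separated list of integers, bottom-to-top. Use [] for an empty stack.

Step 1 ('push 19'): [19]
Step 2 ('push 7'): [19, 7]
Step 3 ('add'): [26]
Step 4 ('dup'): [26, 26]
Step 5 ('add'): [52]
Step 6 ('neg'): [-52]
Step 7 ('dup'): [-52, -52]
Step 8 ('push 2'): [-52, -52, 2]
Step 9 ('swap'): [-52, 2, -52]

Answer: [-52, 2, -52]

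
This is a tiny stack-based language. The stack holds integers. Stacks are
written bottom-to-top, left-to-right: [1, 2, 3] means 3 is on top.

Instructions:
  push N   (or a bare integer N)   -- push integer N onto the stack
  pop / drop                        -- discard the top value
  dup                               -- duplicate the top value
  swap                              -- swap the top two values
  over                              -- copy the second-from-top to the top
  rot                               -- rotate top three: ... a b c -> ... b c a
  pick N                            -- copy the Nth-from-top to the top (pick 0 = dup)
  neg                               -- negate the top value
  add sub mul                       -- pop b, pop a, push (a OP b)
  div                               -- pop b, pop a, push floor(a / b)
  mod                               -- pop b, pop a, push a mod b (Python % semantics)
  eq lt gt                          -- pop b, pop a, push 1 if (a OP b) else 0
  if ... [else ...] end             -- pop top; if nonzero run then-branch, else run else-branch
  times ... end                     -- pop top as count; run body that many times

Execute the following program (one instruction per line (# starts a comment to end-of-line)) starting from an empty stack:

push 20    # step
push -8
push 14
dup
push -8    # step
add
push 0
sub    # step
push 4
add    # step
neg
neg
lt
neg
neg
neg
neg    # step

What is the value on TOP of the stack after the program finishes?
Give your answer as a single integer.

Answer: 0

Derivation:
After 'push 20': [20]
After 'push -8': [20, -8]
After 'push 14': [20, -8, 14]
After 'dup': [20, -8, 14, 14]
After 'push -8': [20, -8, 14, 14, -8]
After 'add': [20, -8, 14, 6]
After 'push 0': [20, -8, 14, 6, 0]
After 'sub': [20, -8, 14, 6]
After 'push 4': [20, -8, 14, 6, 4]
After 'add': [20, -8, 14, 10]
After 'neg': [20, -8, 14, -10]
After 'neg': [20, -8, 14, 10]
After 'lt': [20, -8, 0]
After 'neg': [20, -8, 0]
After 'neg': [20, -8, 0]
After 'neg': [20, -8, 0]
After 'neg': [20, -8, 0]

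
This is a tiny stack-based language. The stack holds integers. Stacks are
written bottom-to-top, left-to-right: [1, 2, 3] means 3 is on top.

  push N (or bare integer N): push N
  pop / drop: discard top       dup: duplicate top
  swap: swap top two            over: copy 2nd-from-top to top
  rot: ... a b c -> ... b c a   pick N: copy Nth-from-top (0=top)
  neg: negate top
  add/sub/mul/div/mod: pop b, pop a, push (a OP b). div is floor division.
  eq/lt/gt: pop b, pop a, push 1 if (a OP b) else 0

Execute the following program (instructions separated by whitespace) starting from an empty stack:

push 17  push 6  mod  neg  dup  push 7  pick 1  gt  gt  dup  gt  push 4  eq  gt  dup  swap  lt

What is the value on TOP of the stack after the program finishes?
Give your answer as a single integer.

After 'push 17': [17]
After 'push 6': [17, 6]
After 'mod': [5]
After 'neg': [-5]
After 'dup': [-5, -5]
After 'push 7': [-5, -5, 7]
After 'pick 1': [-5, -5, 7, -5]
After 'gt': [-5, -5, 1]
After 'gt': [-5, 0]
After 'dup': [-5, 0, 0]
After 'gt': [-5, 0]
After 'push 4': [-5, 0, 4]
After 'eq': [-5, 0]
After 'gt': [0]
After 'dup': [0, 0]
After 'swap': [0, 0]
After 'lt': [0]

Answer: 0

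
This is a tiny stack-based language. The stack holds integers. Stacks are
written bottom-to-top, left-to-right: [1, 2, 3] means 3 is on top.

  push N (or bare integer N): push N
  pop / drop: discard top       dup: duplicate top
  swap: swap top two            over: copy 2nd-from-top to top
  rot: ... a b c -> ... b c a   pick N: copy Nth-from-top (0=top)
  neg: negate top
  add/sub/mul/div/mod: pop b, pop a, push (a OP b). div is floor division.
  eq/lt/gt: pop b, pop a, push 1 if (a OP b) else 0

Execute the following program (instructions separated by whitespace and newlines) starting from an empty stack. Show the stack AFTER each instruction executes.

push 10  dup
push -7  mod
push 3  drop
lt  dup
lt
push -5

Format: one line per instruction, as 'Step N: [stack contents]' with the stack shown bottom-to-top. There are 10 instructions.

Step 1: [10]
Step 2: [10, 10]
Step 3: [10, 10, -7]
Step 4: [10, -4]
Step 5: [10, -4, 3]
Step 6: [10, -4]
Step 7: [0]
Step 8: [0, 0]
Step 9: [0]
Step 10: [0, -5]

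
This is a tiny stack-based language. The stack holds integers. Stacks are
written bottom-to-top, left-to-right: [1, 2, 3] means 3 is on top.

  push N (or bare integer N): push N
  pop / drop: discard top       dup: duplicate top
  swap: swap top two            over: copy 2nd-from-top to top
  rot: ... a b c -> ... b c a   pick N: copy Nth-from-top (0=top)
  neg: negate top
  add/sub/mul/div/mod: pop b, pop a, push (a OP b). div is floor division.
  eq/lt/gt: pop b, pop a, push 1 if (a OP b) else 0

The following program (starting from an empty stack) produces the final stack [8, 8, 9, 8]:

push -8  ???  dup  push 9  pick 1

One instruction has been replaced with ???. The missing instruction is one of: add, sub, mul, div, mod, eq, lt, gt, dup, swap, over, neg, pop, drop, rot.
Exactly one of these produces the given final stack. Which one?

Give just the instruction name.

Stack before ???: [-8]
Stack after ???:  [8]
The instruction that transforms [-8] -> [8] is: neg

Answer: neg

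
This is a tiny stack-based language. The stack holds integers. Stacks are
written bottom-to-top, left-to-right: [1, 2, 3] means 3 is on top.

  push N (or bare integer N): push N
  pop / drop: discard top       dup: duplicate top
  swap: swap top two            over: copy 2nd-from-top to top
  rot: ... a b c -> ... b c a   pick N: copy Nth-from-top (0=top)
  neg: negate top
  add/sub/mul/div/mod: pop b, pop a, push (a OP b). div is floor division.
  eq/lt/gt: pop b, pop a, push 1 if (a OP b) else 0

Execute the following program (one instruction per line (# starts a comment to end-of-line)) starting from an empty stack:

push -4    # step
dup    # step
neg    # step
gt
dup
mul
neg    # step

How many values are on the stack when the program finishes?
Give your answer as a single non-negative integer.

After 'push -4': stack = [-4] (depth 1)
After 'dup': stack = [-4, -4] (depth 2)
After 'neg': stack = [-4, 4] (depth 2)
After 'gt': stack = [0] (depth 1)
After 'dup': stack = [0, 0] (depth 2)
After 'mul': stack = [0] (depth 1)
After 'neg': stack = [0] (depth 1)

Answer: 1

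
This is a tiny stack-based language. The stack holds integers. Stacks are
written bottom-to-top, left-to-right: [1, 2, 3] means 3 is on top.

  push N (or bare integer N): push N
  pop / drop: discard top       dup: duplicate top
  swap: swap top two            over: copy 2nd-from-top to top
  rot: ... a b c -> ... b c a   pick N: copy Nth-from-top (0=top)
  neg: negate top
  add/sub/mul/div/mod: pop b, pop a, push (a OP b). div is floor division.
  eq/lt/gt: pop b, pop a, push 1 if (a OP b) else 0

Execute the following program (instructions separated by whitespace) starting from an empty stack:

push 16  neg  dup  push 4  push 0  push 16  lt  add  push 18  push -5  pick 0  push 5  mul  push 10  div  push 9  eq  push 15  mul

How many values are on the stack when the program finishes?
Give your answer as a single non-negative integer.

After 'push 16': stack = [16] (depth 1)
After 'neg': stack = [-16] (depth 1)
After 'dup': stack = [-16, -16] (depth 2)
After 'push 4': stack = [-16, -16, 4] (depth 3)
After 'push 0': stack = [-16, -16, 4, 0] (depth 4)
After 'push 16': stack = [-16, -16, 4, 0, 16] (depth 5)
After 'lt': stack = [-16, -16, 4, 1] (depth 4)
After 'add': stack = [-16, -16, 5] (depth 3)
After 'push 18': stack = [-16, -16, 5, 18] (depth 4)
After 'push -5': stack = [-16, -16, 5, 18, -5] (depth 5)
After 'pick 0': stack = [-16, -16, 5, 18, -5, -5] (depth 6)
After 'push 5': stack = [-16, -16, 5, 18, -5, -5, 5] (depth 7)
After 'mul': stack = [-16, -16, 5, 18, -5, -25] (depth 6)
After 'push 10': stack = [-16, -16, 5, 18, -5, -25, 10] (depth 7)
After 'div': stack = [-16, -16, 5, 18, -5, -3] (depth 6)
After 'push 9': stack = [-16, -16, 5, 18, -5, -3, 9] (depth 7)
After 'eq': stack = [-16, -16, 5, 18, -5, 0] (depth 6)
After 'push 15': stack = [-16, -16, 5, 18, -5, 0, 15] (depth 7)
After 'mul': stack = [-16, -16, 5, 18, -5, 0] (depth 6)

Answer: 6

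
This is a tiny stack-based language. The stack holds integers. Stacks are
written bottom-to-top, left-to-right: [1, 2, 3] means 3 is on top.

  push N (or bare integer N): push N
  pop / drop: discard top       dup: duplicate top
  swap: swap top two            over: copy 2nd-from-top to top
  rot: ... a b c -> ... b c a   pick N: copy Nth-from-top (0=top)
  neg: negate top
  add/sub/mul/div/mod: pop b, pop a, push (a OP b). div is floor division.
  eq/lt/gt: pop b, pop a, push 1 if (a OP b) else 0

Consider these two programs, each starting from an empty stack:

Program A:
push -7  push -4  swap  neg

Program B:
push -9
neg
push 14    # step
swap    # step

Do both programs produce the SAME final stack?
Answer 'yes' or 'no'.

Answer: no

Derivation:
Program A trace:
  After 'push -7': [-7]
  After 'push -4': [-7, -4]
  After 'swap': [-4, -7]
  After 'neg': [-4, 7]
Program A final stack: [-4, 7]

Program B trace:
  After 'push -9': [-9]
  After 'neg': [9]
  After 'push 14': [9, 14]
  After 'swap': [14, 9]
Program B final stack: [14, 9]
Same: no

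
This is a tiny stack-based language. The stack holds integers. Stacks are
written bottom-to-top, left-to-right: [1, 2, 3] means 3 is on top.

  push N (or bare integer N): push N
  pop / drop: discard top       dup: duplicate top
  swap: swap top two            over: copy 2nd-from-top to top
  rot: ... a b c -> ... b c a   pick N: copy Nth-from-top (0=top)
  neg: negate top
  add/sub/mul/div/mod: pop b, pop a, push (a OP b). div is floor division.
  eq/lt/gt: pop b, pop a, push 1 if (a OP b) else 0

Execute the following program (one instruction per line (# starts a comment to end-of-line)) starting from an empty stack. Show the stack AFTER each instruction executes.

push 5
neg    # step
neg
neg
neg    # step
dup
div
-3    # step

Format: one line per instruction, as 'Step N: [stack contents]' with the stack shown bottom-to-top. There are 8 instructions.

Step 1: [5]
Step 2: [-5]
Step 3: [5]
Step 4: [-5]
Step 5: [5]
Step 6: [5, 5]
Step 7: [1]
Step 8: [1, -3]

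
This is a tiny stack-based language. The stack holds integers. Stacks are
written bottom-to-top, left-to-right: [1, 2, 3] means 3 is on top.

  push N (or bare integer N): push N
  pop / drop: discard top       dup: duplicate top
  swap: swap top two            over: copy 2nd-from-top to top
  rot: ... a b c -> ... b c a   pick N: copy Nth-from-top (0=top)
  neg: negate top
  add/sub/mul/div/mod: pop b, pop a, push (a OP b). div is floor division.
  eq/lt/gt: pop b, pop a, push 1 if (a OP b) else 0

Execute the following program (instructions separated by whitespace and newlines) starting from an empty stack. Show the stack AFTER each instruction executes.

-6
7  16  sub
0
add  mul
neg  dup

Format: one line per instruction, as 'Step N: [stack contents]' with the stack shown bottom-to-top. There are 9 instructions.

Step 1: [-6]
Step 2: [-6, 7]
Step 3: [-6, 7, 16]
Step 4: [-6, -9]
Step 5: [-6, -9, 0]
Step 6: [-6, -9]
Step 7: [54]
Step 8: [-54]
Step 9: [-54, -54]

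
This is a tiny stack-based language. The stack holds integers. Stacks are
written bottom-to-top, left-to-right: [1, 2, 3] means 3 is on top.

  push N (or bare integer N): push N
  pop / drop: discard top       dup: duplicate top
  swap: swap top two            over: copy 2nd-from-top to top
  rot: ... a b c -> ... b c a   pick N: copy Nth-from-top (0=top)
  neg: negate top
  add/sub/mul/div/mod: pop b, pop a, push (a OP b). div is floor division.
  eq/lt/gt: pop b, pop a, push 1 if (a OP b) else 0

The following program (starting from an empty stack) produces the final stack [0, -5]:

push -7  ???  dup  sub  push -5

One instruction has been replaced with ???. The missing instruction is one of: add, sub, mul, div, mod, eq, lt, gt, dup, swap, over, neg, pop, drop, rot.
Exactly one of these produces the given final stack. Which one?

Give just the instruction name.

Stack before ???: [-7]
Stack after ???:  [7]
The instruction that transforms [-7] -> [7] is: neg

Answer: neg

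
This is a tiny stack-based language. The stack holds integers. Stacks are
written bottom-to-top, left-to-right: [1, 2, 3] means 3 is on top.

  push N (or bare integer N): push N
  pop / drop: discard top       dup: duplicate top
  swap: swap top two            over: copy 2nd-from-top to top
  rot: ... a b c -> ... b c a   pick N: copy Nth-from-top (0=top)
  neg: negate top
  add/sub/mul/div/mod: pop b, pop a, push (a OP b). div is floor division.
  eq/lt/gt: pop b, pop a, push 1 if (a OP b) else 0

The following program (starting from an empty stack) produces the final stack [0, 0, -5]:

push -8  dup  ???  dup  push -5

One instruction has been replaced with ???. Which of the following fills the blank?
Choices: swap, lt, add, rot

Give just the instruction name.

Answer: lt

Derivation:
Stack before ???: [-8, -8]
Stack after ???:  [0]
Checking each choice:
  swap: produces [-8, -8, -8, -5]
  lt: MATCH
  add: produces [-16, -16, -5]
  rot: stack underflow (need 3, have 2)


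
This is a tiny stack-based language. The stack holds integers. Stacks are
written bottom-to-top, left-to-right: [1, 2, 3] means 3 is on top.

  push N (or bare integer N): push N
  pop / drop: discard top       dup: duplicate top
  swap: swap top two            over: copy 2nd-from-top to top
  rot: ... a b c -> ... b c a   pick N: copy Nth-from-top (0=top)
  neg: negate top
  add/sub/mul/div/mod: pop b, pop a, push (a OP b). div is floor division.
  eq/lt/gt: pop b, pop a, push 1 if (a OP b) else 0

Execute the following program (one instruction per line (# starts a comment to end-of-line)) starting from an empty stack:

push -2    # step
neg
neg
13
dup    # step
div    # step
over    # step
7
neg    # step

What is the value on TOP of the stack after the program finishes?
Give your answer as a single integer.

After 'push -2': [-2]
After 'neg': [2]
After 'neg': [-2]
After 'push 13': [-2, 13]
After 'dup': [-2, 13, 13]
After 'div': [-2, 1]
After 'over': [-2, 1, -2]
After 'push 7': [-2, 1, -2, 7]
After 'neg': [-2, 1, -2, -7]

Answer: -7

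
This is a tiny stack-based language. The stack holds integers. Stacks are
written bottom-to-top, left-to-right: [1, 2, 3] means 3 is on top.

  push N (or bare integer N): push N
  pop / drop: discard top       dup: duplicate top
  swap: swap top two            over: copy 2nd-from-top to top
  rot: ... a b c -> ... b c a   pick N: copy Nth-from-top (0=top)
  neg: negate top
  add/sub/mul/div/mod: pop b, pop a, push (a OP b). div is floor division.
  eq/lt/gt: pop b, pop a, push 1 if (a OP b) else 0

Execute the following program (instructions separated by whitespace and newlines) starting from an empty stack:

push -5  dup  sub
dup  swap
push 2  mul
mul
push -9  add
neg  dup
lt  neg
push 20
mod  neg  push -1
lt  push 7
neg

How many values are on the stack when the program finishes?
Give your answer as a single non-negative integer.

Answer: 2

Derivation:
After 'push -5': stack = [-5] (depth 1)
After 'dup': stack = [-5, -5] (depth 2)
After 'sub': stack = [0] (depth 1)
After 'dup': stack = [0, 0] (depth 2)
After 'swap': stack = [0, 0] (depth 2)
After 'push 2': stack = [0, 0, 2] (depth 3)
After 'mul': stack = [0, 0] (depth 2)
After 'mul': stack = [0] (depth 1)
After 'push -9': stack = [0, -9] (depth 2)
After 'add': stack = [-9] (depth 1)
  ...
After 'dup': stack = [9, 9] (depth 2)
After 'lt': stack = [0] (depth 1)
After 'neg': stack = [0] (depth 1)
After 'push 20': stack = [0, 20] (depth 2)
After 'mod': stack = [0] (depth 1)
After 'neg': stack = [0] (depth 1)
After 'push -1': stack = [0, -1] (depth 2)
After 'lt': stack = [0] (depth 1)
After 'push 7': stack = [0, 7] (depth 2)
After 'neg': stack = [0, -7] (depth 2)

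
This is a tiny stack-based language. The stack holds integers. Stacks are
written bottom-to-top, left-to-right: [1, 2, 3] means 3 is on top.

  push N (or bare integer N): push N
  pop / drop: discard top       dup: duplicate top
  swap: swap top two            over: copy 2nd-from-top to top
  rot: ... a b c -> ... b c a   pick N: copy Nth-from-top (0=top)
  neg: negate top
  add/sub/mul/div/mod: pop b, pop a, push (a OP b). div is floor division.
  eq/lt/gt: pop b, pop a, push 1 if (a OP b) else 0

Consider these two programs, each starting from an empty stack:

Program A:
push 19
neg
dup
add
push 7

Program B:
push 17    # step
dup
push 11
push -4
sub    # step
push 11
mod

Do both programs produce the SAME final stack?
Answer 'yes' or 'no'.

Program A trace:
  After 'push 19': [19]
  After 'neg': [-19]
  After 'dup': [-19, -19]
  After 'add': [-38]
  After 'push 7': [-38, 7]
Program A final stack: [-38, 7]

Program B trace:
  After 'push 17': [17]
  After 'dup': [17, 17]
  After 'push 11': [17, 17, 11]
  After 'push -4': [17, 17, 11, -4]
  After 'sub': [17, 17, 15]
  After 'push 11': [17, 17, 15, 11]
  After 'mod': [17, 17, 4]
Program B final stack: [17, 17, 4]
Same: no

Answer: no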